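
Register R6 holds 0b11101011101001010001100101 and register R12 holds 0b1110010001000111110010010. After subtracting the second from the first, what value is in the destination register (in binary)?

0b1111001100000010011010011

Subtract column by column in base 2:
  1-0 → 1
  0-1 → 1 (borrow)
  1-0-1 → 0
  0-0 → 0
  0-1 → 1 (borrow)
  1-0-1 → 0
  1-0 → 1
  0-1 → 1 (borrow)
  0-1-1 → 0 (borrow)
  0-1-1 → 0 (borrow)
  1-1-1 → 1 (borrow)
  0-1-1 → 0 (borrow)
  1-0-1 → 0
  0-0 → 0
  0-0 → 0
  1-1 → 0
  0-0 → 0
  1-0 → 1
  1-0 → 1
  1-1 → 0
  0-0 → 0
  1-0 → 1
  0-1 → 1 (borrow)
  1-1-1 → 1 (borrow)
  1-1-1 → 1 (borrow)
  1-0-1 → 0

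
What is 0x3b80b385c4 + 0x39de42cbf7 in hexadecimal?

Add column by column in base 16, right to left:
  4+7 = b
  c+f = b carry 1
  5+b+1 = 1 carry 1
  8+c+1 = 5 carry 1
  3+2+1 = 6
  b+4 = f
  0+e = e
  8+d = 5 carry 1
  b+9+1 = 5 carry 1
  3+3+1 = 7

0x755ef651bb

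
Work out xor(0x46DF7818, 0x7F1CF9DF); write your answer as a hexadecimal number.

XOR each hex digit independently (no carries):
  4^7=3, 6^F=9, D^1=C, F^C=3, 7^F=8, 8^9=1, 1^D=C, 8^F=7

0x39C381C7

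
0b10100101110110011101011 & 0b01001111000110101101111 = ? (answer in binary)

0b00000101000110001101011

AND bit by bit (1 only where both bits are 1):
  10100101110110011101011
& 01001111000110101101111
= 00000101000110001101011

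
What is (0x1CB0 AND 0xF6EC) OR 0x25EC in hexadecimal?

0x35EC

0x1CB0 AND 0xF6EC = 0x14A0.
Then OR with 0x25EC.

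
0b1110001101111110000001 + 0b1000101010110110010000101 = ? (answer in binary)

0b1010011100100110000000110

Add column by column in base 2, right to left:
  1+1 = 0 carry 1
  0+0+1 = 1
  0+1 = 1
  0+0 = 0
  0+0 = 0
  0+0 = 0
  0+0 = 0
  1+1 = 0 carry 1
  1+0+1 = 0 carry 1
  1+0+1 = 0 carry 1
  1+1+1 = 1 carry 1
  1+1+1 = 1 carry 1
  1+0+1 = 0 carry 1
  0+1+1 = 0 carry 1
  1+1+1 = 1 carry 1
  1+0+1 = 0 carry 1
  0+1+1 = 0 carry 1
  0+0+1 = 1
  0+1 = 1
  1+0 = 1
  1+1 = 0 carry 1
  1+0+1 = 0 carry 1
  0+0+1 = 1
  0+0 = 0
  0+1 = 1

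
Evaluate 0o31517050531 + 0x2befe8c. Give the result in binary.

0b11001111111110110100111111100101

0o31517050531 = 0b11001101001111000101000101011001 in binary.
0x2befe8c = 0b10101111101111111010001100 in binary.
Add column by column in base 2, right to left:
  1+0 = 1
  0+0 = 0
  0+1 = 1
  1+1 = 0 carry 1
  1+0+1 = 0 carry 1
  0+0+1 = 1
  1+0 = 1
  0+1 = 1
  1+0 = 1
  0+1 = 1
  0+1 = 1
  0+1 = 1
  1+1 = 0 carry 1
  0+1+1 = 0 carry 1
  1+1+1 = 1 carry 1
  0+1+1 = 0 carry 1
  0+0+1 = 1
  0+1 = 1
  1+1 = 0 carry 1
  1+1+1 = 1 carry 1
  1+1+1 = 1 carry 1
  1+1+1 = 1 carry 1
  0+0+1 = 1
  0+1 = 1
  1+0 = 1
  0+1 = 1
  1+0 = 1
  1+0 = 1
  0+0 = 0
  0+0 = 0
  1+0 = 1
  1+0 = 1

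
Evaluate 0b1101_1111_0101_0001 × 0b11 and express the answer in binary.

Multiply each base-2 digit by 3, carrying:
  1×3 = 3 → write 1 carry 1
  0×3+1 = 1 → write 1
  0×3 = 0 → write 0
  0×3 = 0 → write 0
  1×3 = 3 → write 1 carry 1
  0×3+1 = 1 → write 1
  1×3 = 3 → write 1 carry 1
  0×3+1 = 1 → write 1
  1×3 = 3 → write 1 carry 1
  1×3+1 = 4 → write 0 carry 2
  1×3+2 = 5 → write 1 carry 2
  1×3+2 = 5 → write 1 carry 2
  1×3+2 = 5 → write 1 carry 2
  0×3+2 = 2 → write 0 carry 1
  1×3+1 = 4 → write 0 carry 2
  1×3+2 = 5 → write 1 carry 2
  remaining carry: 10

0b101001110111110011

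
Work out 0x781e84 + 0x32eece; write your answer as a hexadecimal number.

Add column by column in base 16, right to left:
  4+e = 2 carry 1
  8+c+1 = 5 carry 1
  e+e+1 = d carry 1
  1+e+1 = 0 carry 1
  8+2+1 = b
  7+3 = a

0xab0d52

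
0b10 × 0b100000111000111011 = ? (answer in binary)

Multiply each base-2 digit by 2, carrying:
  1×2 = 2 → write 0 carry 1
  1×2+1 = 3 → write 1 carry 1
  0×2+1 = 1 → write 1
  1×2 = 2 → write 0 carry 1
  1×2+1 = 3 → write 1 carry 1
  1×2+1 = 3 → write 1 carry 1
  0×2+1 = 1 → write 1
  0×2 = 0 → write 0
  0×2 = 0 → write 0
  1×2 = 2 → write 0 carry 1
  1×2+1 = 3 → write 1 carry 1
  1×2+1 = 3 → write 1 carry 1
  0×2+1 = 1 → write 1
  0×2 = 0 → write 0
  0×2 = 0 → write 0
  0×2 = 0 → write 0
  0×2 = 0 → write 0
  1×2 = 2 → write 0 carry 1
  remaining carry: 1

0b1000001110001110110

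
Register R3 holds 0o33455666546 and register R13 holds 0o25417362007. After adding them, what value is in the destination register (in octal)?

Add column by column in base 8, right to left:
  6+7 = 5 carry 1
  4+0+1 = 5
  5+0 = 5
  6+2 = 0 carry 1
  6+6+1 = 5 carry 1
  6+3+1 = 2 carry 1
  5+7+1 = 5 carry 1
  5+1+1 = 7
  4+4 = 0 carry 1
  3+5+1 = 1 carry 1
  3+2+1 = 6

0o61075250555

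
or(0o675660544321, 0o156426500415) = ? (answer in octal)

0o777666544735

OR each oct digit independently (no carries):
  6|1=7, 7|5=7, 5|6=7, 6|4=6, 6|2=6, 0|6=6, 5|5=5, 4|0=4, 4|0=4, 3|4=7, 2|1=3, 1|5=5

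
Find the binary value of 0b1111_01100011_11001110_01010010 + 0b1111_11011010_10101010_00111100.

0b11111001111100111100010001110

Add column by column in base 2, right to left:
  0+0 = 0
  1+0 = 1
  0+1 = 1
  0+1 = 1
  1+1 = 0 carry 1
  0+1+1 = 0 carry 1
  1+0+1 = 0 carry 1
  0+0+1 = 1
  0+0 = 0
  1+1 = 0 carry 1
  1+0+1 = 0 carry 1
  1+1+1 = 1 carry 1
  0+0+1 = 1
  0+1 = 1
  1+0 = 1
  1+1 = 0 carry 1
  1+0+1 = 0 carry 1
  1+1+1 = 1 carry 1
  0+0+1 = 1
  0+1 = 1
  0+1 = 1
  1+0 = 1
  1+1 = 0 carry 1
  0+1+1 = 0 carry 1
  1+1+1 = 1 carry 1
  1+1+1 = 1 carry 1
  1+1+1 = 1 carry 1
  1+1+1 = 1 carry 1
  final carry 1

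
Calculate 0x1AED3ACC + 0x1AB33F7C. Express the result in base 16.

0x35A07A48

Add column by column in base 16, right to left:
  C+C = 8 carry 1
  C+7+1 = 4 carry 1
  A+F+1 = A carry 1
  3+3+1 = 7
  D+3 = 0 carry 1
  E+B+1 = A carry 1
  A+A+1 = 5 carry 1
  1+1+1 = 3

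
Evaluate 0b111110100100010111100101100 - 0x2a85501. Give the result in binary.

0b101001010011101101000101011

0x2a85501 = 0b10101010000101010100000001 in binary.
Subtract column by column in base 2:
  0-1 → 1 (borrow)
  0-0-1 → 1 (borrow)
  1-0-1 → 0
  1-0 → 1
  0-0 → 0
  1-0 → 1
  0-0 → 0
  0-0 → 0
  1-1 → 0
  1-0 → 1
  1-1 → 0
  1-0 → 1
  0-1 → 1 (borrow)
  1-0-1 → 0
  0-1 → 1 (borrow)
  0-0-1 → 1 (borrow)
  0-0-1 → 1 (borrow)
  1-0-1 → 0
  0-0 → 0
  0-1 → 1 (borrow)
  1-0-1 → 0
  0-1 → 1 (borrow)
  1-0-1 → 0
  1-1 → 0
  1-0 → 1
  1-1 → 0
  1-0 → 1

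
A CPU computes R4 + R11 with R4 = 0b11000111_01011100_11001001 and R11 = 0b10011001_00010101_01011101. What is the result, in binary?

0b1011000000111001000100110

Add column by column in base 2, right to left:
  1+1 = 0 carry 1
  0+0+1 = 1
  0+1 = 1
  1+1 = 0 carry 1
  0+1+1 = 0 carry 1
  0+0+1 = 1
  1+1 = 0 carry 1
  1+0+1 = 0 carry 1
  0+1+1 = 0 carry 1
  0+0+1 = 1
  1+1 = 0 carry 1
  1+0+1 = 0 carry 1
  1+1+1 = 1 carry 1
  0+0+1 = 1
  1+0 = 1
  0+0 = 0
  1+1 = 0 carry 1
  1+0+1 = 0 carry 1
  1+0+1 = 0 carry 1
  0+1+1 = 0 carry 1
  0+1+1 = 0 carry 1
  0+0+1 = 1
  1+0 = 1
  1+1 = 0 carry 1
  final carry 1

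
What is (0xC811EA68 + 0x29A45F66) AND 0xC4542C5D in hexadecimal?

0xC014084C

Add column by column in base 16, right to left:
  8+6 = E
  6+6 = C
  A+F = 9 carry 1
  E+5+1 = 4 carry 1
  1+4+1 = 6
  1+A = B
  8+9 = 1 carry 1
  C+2+1 = F
Sum = 0xF1B649CE; now AND with 0xC4542C5D:
  F&C=C, 1&4=0, B&5=1, 6&4=4, 4&2=0, 9&C=8, C&5=4, E&D=C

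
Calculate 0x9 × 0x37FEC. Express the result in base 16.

0x1F7F4C

Multiply each base-16 digit by 9, carrying:
  C×9 = 108 → write C carry 6
  E×9+6 = 132 → write 4 carry 8
  F×9+8 = 143 → write F carry 8
  7×9+8 = 71 → write 7 carry 4
  3×9+4 = 31 → write F carry 1
  remaining carry: 1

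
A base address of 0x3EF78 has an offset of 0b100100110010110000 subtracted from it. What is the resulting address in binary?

0x3EF78 = 0b111110111101111000 in binary.
Subtract column by column in base 2:
  0-0 → 0
  0-0 → 0
  0-0 → 0
  1-0 → 1
  1-1 → 0
  1-1 → 0
  1-0 → 1
  0-1 → 1 (borrow)
  1-0-1 → 0
  1-0 → 1
  1-1 → 0
  1-1 → 0
  0-0 → 0
  1-0 → 1
  1-1 → 0
  1-0 → 1
  1-0 → 1
  1-1 → 0

0b11010001011001000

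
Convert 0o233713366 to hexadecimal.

Each octal digit is 3 bits: 2=010 3=011 3=011 7=111 1=001 3=011 3=011 6=110 6=110.
Group the bits into nibbles: 0010 0110 1111 1001 0110 1111 0110 → 26F96F6.

0x26F96F6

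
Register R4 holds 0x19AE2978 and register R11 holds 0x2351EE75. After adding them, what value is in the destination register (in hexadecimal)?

0x3D0017ED

Add column by column in base 16, right to left:
  8+5 = D
  7+7 = E
  9+E = 7 carry 1
  2+E+1 = 1 carry 1
  E+1+1 = 0 carry 1
  A+5+1 = 0 carry 1
  9+3+1 = D
  1+2 = 3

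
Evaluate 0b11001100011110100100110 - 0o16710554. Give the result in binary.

0b1010101010101110111010

0o16710554 = 0b1110111001000101101100 in binary.
Subtract column by column in base 2:
  0-0 → 0
  1-0 → 1
  1-1 → 0
  0-1 → 1 (borrow)
  0-0-1 → 1 (borrow)
  1-1-1 → 1 (borrow)
  0-1-1 → 0 (borrow)
  0-0-1 → 1 (borrow)
  1-1-1 → 1 (borrow)
  0-0-1 → 1 (borrow)
  1-0-1 → 0
  1-0 → 1
  1-1 → 0
  1-0 → 1
  0-0 → 0
  0-1 → 1 (borrow)
  0-1-1 → 0 (borrow)
  1-1-1 → 1 (borrow)
  1-0-1 → 0
  0-1 → 1 (borrow)
  0-1-1 → 0 (borrow)
  1-1-1 → 1 (borrow)
  1-0-1 → 0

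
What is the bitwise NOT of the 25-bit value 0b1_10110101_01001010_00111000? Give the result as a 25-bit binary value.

0b0010010101011010111000111

Invert each bit: 1101101010100101000111000 → 0010010101011010111000111.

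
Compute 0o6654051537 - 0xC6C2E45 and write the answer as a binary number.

0b101010010001000010010100011010

0o6654051537 = 0b110110101100000101001101011111 in binary.
0xC6C2E45 = 0b1100011011000010111001000101 in binary.
Subtract column by column in base 2:
  1-1 → 0
  1-0 → 1
  1-1 → 0
  1-0 → 1
  1-0 → 1
  0-0 → 0
  1-1 → 0
  0-0 → 0
  1-0 → 1
  1-1 → 0
  0-1 → 1 (borrow)
  0-1-1 → 0 (borrow)
  1-0-1 → 0
  0-1 → 1 (borrow)
  1-0-1 → 0
  0-0 → 0
  0-0 → 0
  0-0 → 0
  0-1 → 1 (borrow)
  0-1-1 → 0 (borrow)
  1-0-1 → 0
  1-1 → 0
  0-1 → 1 (borrow)
  1-0-1 → 0
  0-0 → 0
  1-0 → 1
  1-1 → 0
  0-1 → 1 (borrow)
  1-0-1 → 0
  1-0 → 1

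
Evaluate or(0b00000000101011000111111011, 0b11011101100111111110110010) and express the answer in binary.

0b11011101101111111111111011

OR bit by bit (1 where either bit is 1):
  00000000101011000111111011
| 11011101100111111110110010
= 11011101101111111111111011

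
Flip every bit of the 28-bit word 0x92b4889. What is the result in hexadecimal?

0x6d4b776

Each hex digit d becomes f−d:
  9→6, 2→d, b→4, 4→b, 8→7, 8→7, 9→6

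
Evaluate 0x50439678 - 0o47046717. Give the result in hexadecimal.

0o47046717 = 0x9C4DCF in hexadecimal.
Subtract column by column in base 16:
  8-F → 9 (borrow)
  7-C-1 → A (borrow)
  6-D-1 → 8 (borrow)
  9-4-1 → 4
  3-C → 7 (borrow)
  4-9-1 → A (borrow)
  0-0-1 → F (borrow)
  5-0-1 → 4

0x4FA748A9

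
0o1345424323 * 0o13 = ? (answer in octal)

Multiply each base-8 digit by 11, carrying:
  3×11 = 33 → write 1 carry 4
  2×11+4 = 26 → write 2 carry 3
  3×11+3 = 36 → write 4 carry 4
  4×11+4 = 48 → write 0 carry 6
  2×11+6 = 28 → write 4 carry 3
  4×11+3 = 47 → write 7 carry 5
  5×11+5 = 60 → write 4 carry 7
  4×11+7 = 51 → write 3 carry 6
  3×11+6 = 39 → write 7 carry 4
  1×11+4 = 15 → write 7 carry 1
  remaining carry: 1

0o17734740421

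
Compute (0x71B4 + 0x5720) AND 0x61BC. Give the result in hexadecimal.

0x4094

Add column by column in base 16, right to left:
  4+0 = 4
  B+2 = D
  1+7 = 8
  7+5 = C
Sum = 0xC8D4; now AND with 0x61BC:
  C&6=4, 8&1=0, D&B=9, 4&C=4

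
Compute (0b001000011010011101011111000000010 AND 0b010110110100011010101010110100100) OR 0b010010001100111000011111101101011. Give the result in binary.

0b10010011100111000011111101101011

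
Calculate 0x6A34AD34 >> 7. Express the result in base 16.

7 bits is not a whole number of base-16 digits; in binary: 1101010001101001010110100110100 >> 7 = 110101000110100101011010.

0xD4695A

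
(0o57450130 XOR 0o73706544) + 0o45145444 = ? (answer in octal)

First 0o57450130 XOR 0o73706544 = 0o24356474.
Add column by column in base 8, right to left:
  4+4 = 0 carry 1
  7+4+1 = 4 carry 1
  4+4+1 = 1 carry 1
  6+5+1 = 4 carry 1
  5+4+1 = 2 carry 1
  3+1+1 = 5
  4+5 = 1 carry 1
  2+4+1 = 7

0o71524140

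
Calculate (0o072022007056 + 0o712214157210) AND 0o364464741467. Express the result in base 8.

Add column by column in base 8, right to left:
  6+0 = 6
  5+1 = 6
  0+2 = 2
  7+7 = 6 carry 1
  0+5+1 = 6
  0+1 = 1
  2+4 = 6
  2+1 = 3
  0+2 = 2
  2+2 = 4
  7+1 = 0 carry 1
  0+7+1 = 0 carry 1
  final carry 1
Sum = 0o1004236166266; now AND with 0o364464741467:
  1&0=0, 0&3=0, 0&6=0, 4&4=4, 2&4=0, 3&6=2, 6&4=4, 1&7=1, 6&4=4, 6&1=0, 2&4=0, 6&6=6, 6&7=6

0o4024140066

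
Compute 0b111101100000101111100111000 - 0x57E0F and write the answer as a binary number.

0x57E0F = 0b1010111111000001111 in binary.
Subtract column by column in base 2:
  0-1 → 1 (borrow)
  0-1-1 → 0 (borrow)
  0-1-1 → 0 (borrow)
  1-1-1 → 1 (borrow)
  1-0-1 → 0
  1-0 → 1
  0-0 → 0
  0-0 → 0
  1-0 → 1
  1-1 → 0
  1-1 → 0
  1-1 → 0
  1-1 → 0
  0-1 → 1 (borrow)
  1-1-1 → 1 (borrow)
  0-0-1 → 1 (borrow)
  0-1-1 → 0 (borrow)
  0-0-1 → 1 (borrow)
  0-1-1 → 0 (borrow)
  0-0-1 → 1 (borrow)
  1-0-1 → 0
  1-0 → 1
  0-0 → 0
  1-0 → 1
  1-0 → 1
  1-0 → 1
  1-0 → 1

0b111101010101110000100101001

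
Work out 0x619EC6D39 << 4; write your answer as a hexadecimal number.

Shifting left by 4 bits = 1 hex digit: append 1 zero.

0x619EC6D390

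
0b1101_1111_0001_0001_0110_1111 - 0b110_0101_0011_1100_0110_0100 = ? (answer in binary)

0b11110011101010100001011

Subtract column by column in base 2:
  1-0 → 1
  1-0 → 1
  1-1 → 0
  1-0 → 1
  0-0 → 0
  1-1 → 0
  1-1 → 0
  0-0 → 0
  1-0 → 1
  0-0 → 0
  0-1 → 1 (borrow)
  0-1-1 → 0 (borrow)
  1-1-1 → 1 (borrow)
  0-1-1 → 0 (borrow)
  0-0-1 → 1 (borrow)
  0-0-1 → 1 (borrow)
  1-1-1 → 1 (borrow)
  1-0-1 → 0
  1-1 → 0
  1-0 → 1
  1-0 → 1
  0-1 → 1 (borrow)
  1-1-1 → 1 (borrow)
  1-0-1 → 0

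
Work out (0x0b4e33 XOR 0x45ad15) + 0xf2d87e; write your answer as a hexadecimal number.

0x141bba4

First 0x0b4e33 XOR 0x45ad15 = 0x4ee326.
Add column by column in base 16, right to left:
  6+e = 4 carry 1
  2+7+1 = a
  3+8 = b
  e+d = b carry 1
  e+2+1 = 1 carry 1
  4+f+1 = 4 carry 1
  final carry 1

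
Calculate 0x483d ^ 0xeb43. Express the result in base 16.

XOR each hex digit independently (no carries):
  4^e=a, 8^b=3, 3^4=7, d^3=e

0xa37e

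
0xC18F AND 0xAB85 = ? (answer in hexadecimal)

AND each hex digit independently (no carries):
  C&A=8, 1&B=1, 8&8=8, F&5=5

0x8185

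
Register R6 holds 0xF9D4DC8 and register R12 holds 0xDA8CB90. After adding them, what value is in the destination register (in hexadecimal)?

0x1D461958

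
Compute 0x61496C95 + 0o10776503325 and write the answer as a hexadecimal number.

0xA943F36A

0o10776503325 = 0x47FA86D5 in hexadecimal.
Add column by column in base 16, right to left:
  5+5 = A
  9+D = 6 carry 1
  C+6+1 = 3 carry 1
  6+8+1 = F
  9+A = 3 carry 1
  4+F+1 = 4 carry 1
  1+7+1 = 9
  6+4 = A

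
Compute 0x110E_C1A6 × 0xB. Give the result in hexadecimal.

0xBBA25222

Multiply each base-16 digit by 11, carrying:
  6×11 = 66 → write 2 carry 4
  A×11+4 = 114 → write 2 carry 7
  1×11+7 = 18 → write 2 carry 1
  C×11+1 = 133 → write 5 carry 8
  E×11+8 = 162 → write 2 carry 10
  0×11+10 = 10 → write A
  1×11 = 11 → write B
  1×11 = 11 → write B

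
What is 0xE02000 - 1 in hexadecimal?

0xE01FFF

The trailing 3 digits are 0, so subtracting 1 borrows through: they become F and the next digit up decrements.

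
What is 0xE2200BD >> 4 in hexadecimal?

0xE2200B

Shifting right by 4 bits = 1 hex digit: drop the last 1.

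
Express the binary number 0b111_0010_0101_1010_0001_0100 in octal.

0o34455024

Group the bits in threes: 011 100 100 101 101 000 010 100 → 34455024.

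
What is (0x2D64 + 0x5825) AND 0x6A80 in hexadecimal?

0x80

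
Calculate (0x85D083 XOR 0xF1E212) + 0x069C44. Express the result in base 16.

0x7ACED5

First 0x85D083 XOR 0xF1E212 = 0x743291.
Add column by column in base 16, right to left:
  1+4 = 5
  9+4 = D
  2+C = E
  3+9 = C
  4+6 = A
  7+0 = 7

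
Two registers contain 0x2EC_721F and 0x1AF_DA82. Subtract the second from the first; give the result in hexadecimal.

0x13C979D

Subtract column by column in base 16:
  F-2 → D
  1-8 → 9 (borrow)
  2-A-1 → 7 (borrow)
  7-D-1 → 9 (borrow)
  C-F-1 → C (borrow)
  E-A-1 → 3
  2-1 → 1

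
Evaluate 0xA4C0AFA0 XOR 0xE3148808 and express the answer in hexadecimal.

0x47D427A8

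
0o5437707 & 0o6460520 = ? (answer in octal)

0o4420500

AND each oct digit independently (no carries):
  5&6=4, 4&4=4, 3&6=2, 7&0=0, 7&5=5, 0&2=0, 7&0=0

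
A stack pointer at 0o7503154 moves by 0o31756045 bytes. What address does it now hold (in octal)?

Add column by column in base 8, right to left:
  4+5 = 1 carry 1
  5+4+1 = 2 carry 1
  1+0+1 = 2
  3+6 = 1 carry 1
  0+5+1 = 6
  5+7 = 4 carry 1
  7+1+1 = 1 carry 1
  0+3+1 = 4

0o41461221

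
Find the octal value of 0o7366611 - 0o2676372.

0o4470217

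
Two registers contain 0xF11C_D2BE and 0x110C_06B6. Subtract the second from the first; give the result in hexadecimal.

0xE010CC08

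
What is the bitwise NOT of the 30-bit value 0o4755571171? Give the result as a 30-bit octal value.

Each oct digit d becomes 7−d:
  4→3, 7→0, 5→2, 5→2, 5→2, 7→0, 1→6, 1→6, 7→0, 1→6

0o3022206606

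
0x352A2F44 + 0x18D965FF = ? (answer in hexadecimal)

Add column by column in base 16, right to left:
  4+F = 3 carry 1
  4+F+1 = 4 carry 1
  F+5+1 = 5 carry 1
  2+6+1 = 9
  A+9 = 3 carry 1
  2+D+1 = 0 carry 1
  5+8+1 = E
  3+1 = 4

0x4E039543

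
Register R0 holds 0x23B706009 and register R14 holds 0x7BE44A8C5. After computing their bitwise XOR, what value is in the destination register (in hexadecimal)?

XOR each hex digit independently (no carries):
  2^7=5, 3^B=8, B^E=5, 7^4=3, 0^4=4, 6^A=C, 0^8=8, 0^C=C, 9^5=C

0x58534C8CC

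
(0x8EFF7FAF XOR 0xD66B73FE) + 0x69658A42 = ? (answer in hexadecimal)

0xC1F99693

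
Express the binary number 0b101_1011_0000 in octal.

0o2660

Group the bits in threes: 010 110 110 000 → 2660.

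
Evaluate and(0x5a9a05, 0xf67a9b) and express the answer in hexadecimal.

AND each hex digit independently (no carries):
  5&f=5, a&6=2, 9&7=1, a&a=a, 0&9=0, 5&b=1

0x521a01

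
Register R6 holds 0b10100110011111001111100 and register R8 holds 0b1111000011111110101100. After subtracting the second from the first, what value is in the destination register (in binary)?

0b101101111111011010000

Subtract column by column in base 2:
  0-0 → 0
  0-0 → 0
  1-1 → 0
  1-1 → 0
  1-0 → 1
  1-1 → 0
  1-0 → 1
  0-1 → 1 (borrow)
  0-1-1 → 0 (borrow)
  1-1-1 → 1 (borrow)
  1-1-1 → 1 (borrow)
  1-1-1 → 1 (borrow)
  1-1-1 → 1 (borrow)
  1-1-1 → 1 (borrow)
  0-0-1 → 1 (borrow)
  0-0-1 → 1 (borrow)
  1-0-1 → 0
  1-0 → 1
  0-1 → 1 (borrow)
  0-1-1 → 0 (borrow)
  1-1-1 → 1 (borrow)
  0-1-1 → 0 (borrow)
  1-0-1 → 0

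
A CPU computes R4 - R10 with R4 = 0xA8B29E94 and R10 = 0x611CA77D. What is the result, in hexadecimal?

Subtract column by column in base 16:
  4-D → 7 (borrow)
  9-7-1 → 1
  E-7 → 7
  9-A → F (borrow)
  2-C-1 → 5 (borrow)
  B-1-1 → 9
  8-1 → 7
  A-6 → 4

0x4795F717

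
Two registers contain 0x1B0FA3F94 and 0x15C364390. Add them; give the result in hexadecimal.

0x30D308324

Add column by column in base 16, right to left:
  4+0 = 4
  9+9 = 2 carry 1
  F+3+1 = 3 carry 1
  3+4+1 = 8
  A+6 = 0 carry 1
  F+3+1 = 3 carry 1
  0+C+1 = D
  B+5 = 0 carry 1
  1+1+1 = 3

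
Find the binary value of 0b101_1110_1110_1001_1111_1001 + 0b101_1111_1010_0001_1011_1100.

0b101111101000101110110101

Add column by column in base 2, right to left:
  1+0 = 1
  0+0 = 0
  0+1 = 1
  1+1 = 0 carry 1
  1+1+1 = 1 carry 1
  1+1+1 = 1 carry 1
  1+0+1 = 0 carry 1
  1+1+1 = 1 carry 1
  1+1+1 = 1 carry 1
  0+0+1 = 1
  0+0 = 0
  1+0 = 1
  0+0 = 0
  1+1 = 0 carry 1
  1+0+1 = 0 carry 1
  1+1+1 = 1 carry 1
  0+1+1 = 0 carry 1
  1+1+1 = 1 carry 1
  1+1+1 = 1 carry 1
  1+1+1 = 1 carry 1
  1+1+1 = 1 carry 1
  0+0+1 = 1
  1+1 = 0 carry 1
  final carry 1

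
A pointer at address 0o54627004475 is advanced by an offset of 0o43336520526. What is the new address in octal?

0o120165525223

Add column by column in base 8, right to left:
  5+6 = 3 carry 1
  7+2+1 = 2 carry 1
  4+5+1 = 2 carry 1
  4+0+1 = 5
  0+2 = 2
  0+5 = 5
  7+6 = 5 carry 1
  2+3+1 = 6
  6+3 = 1 carry 1
  4+3+1 = 0 carry 1
  5+4+1 = 2 carry 1
  final carry 1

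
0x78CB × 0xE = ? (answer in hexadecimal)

0x69B1A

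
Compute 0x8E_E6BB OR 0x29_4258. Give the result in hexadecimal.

OR each hex digit independently (no carries):
  8|2=A, E|9=F, E|4=E, 6|2=6, B|5=F, B|8=B

0xAFE6FB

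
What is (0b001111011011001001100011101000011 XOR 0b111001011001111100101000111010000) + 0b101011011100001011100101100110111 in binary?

0b1100001011111000000110000111001010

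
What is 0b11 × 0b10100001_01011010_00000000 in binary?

0b1111001000000111000000000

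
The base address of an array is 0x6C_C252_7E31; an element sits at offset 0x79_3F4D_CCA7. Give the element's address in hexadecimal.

0xE601A04AD8

Add column by column in base 16, right to left:
  1+7 = 8
  3+A = D
  E+C = A carry 1
  7+C+1 = 4 carry 1
  2+D+1 = 0 carry 1
  5+4+1 = A
  2+F = 1 carry 1
  C+3+1 = 0 carry 1
  C+9+1 = 6 carry 1
  6+7+1 = E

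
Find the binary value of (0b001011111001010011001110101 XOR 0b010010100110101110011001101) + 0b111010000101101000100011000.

0b1010011100101100101111010000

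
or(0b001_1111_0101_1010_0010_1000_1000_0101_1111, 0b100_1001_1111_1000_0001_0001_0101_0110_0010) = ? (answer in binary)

0b10111111111101000111001110101111111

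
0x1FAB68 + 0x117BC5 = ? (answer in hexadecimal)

0x31272D

Add column by column in base 16, right to left:
  8+5 = D
  6+C = 2 carry 1
  B+B+1 = 7 carry 1
  A+7+1 = 2 carry 1
  F+1+1 = 1 carry 1
  1+1+1 = 3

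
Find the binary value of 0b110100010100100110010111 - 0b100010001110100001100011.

0b10010000110000100110100

Subtract column by column in base 2:
  1-1 → 0
  1-1 → 0
  1-0 → 1
  0-0 → 0
  1-0 → 1
  0-1 → 1 (borrow)
  0-1-1 → 0 (borrow)
  1-0-1 → 0
  1-0 → 1
  0-0 → 0
  0-0 → 0
  1-1 → 0
  0-0 → 0
  0-1 → 1 (borrow)
  1-1-1 → 1 (borrow)
  0-1-1 → 0 (borrow)
  1-0-1 → 0
  0-0 → 0
  0-0 → 0
  0-1 → 1 (borrow)
  1-0-1 → 0
  0-0 → 0
  1-0 → 1
  1-1 → 0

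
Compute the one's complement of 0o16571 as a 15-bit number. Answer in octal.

0o61206

Each oct digit d becomes 7−d:
  1→6, 6→1, 5→2, 7→0, 1→6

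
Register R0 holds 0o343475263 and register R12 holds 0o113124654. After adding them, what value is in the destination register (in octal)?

Add column by column in base 8, right to left:
  3+4 = 7
  6+5 = 3 carry 1
  2+6+1 = 1 carry 1
  5+4+1 = 2 carry 1
  7+2+1 = 2 carry 1
  4+1+1 = 6
  3+3 = 6
  4+1 = 5
  3+1 = 4

0o456622137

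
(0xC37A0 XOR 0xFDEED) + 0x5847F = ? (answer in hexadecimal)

First 0xC37A0 XOR 0xFDEED = 0x3E94D.
Add column by column in base 16, right to left:
  D+F = C carry 1
  4+7+1 = C
  9+4 = D
  E+8 = 6 carry 1
  3+5+1 = 9

0x96DCC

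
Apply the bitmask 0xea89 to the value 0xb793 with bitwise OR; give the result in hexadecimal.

OR each hex digit independently (no carries):
  b|e=f, 7|a=f, 9|8=9, 3|9=b

0xff9b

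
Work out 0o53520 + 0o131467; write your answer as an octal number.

Add column by column in base 8, right to left:
  0+7 = 7
  2+6 = 0 carry 1
  5+4+1 = 2 carry 1
  3+1+1 = 5
  5+3 = 0 carry 1
  0+1+1 = 2

0o205207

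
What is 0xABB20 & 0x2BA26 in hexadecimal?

AND each hex digit independently (no carries):
  A&2=2, B&B=B, B&A=A, 2&2=2, 0&6=0

0x2BA20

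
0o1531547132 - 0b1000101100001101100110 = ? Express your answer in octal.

0b1000101100001101100110 = 0o10541546 in octal.
Subtract column by column in base 8:
  2-6 → 4 (borrow)
  3-4-1 → 6 (borrow)
  1-5-1 → 3 (borrow)
  7-1-1 → 5
  4-4 → 0
  5-5 → 0
  1-0 → 1
  3-1 → 2
  5-0 → 5
  1-0 → 1

0o1521005364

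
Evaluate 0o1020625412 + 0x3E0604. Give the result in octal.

0o1040230416

0x3E0604 = 0o17403004 in octal.
Add column by column in base 8, right to left:
  2+4 = 6
  1+0 = 1
  4+0 = 4
  5+3 = 0 carry 1
  2+0+1 = 3
  6+4 = 2 carry 1
  0+7+1 = 0 carry 1
  2+1+1 = 4
  0+0 = 0
  1+0 = 1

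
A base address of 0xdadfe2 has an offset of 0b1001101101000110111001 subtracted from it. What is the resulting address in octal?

0xdadfe2 = 0o66557742 in octal.
0b1001101101000110111001 = 0o11550671 in octal.
Subtract column by column in base 8:
  2-1 → 1
  4-7 → 5 (borrow)
  7-6-1 → 0
  7-0 → 7
  5-5 → 0
  5-5 → 0
  6-1 → 5
  6-1 → 5

0o55007051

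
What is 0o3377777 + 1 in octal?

0o3400000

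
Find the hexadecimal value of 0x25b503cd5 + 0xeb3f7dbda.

0x110f4818af

Add column by column in base 16, right to left:
  5+a = f
  d+d = a carry 1
  c+b+1 = 8 carry 1
  3+d+1 = 1 carry 1
  0+7+1 = 8
  5+f = 4 carry 1
  b+3+1 = f
  5+b = 0 carry 1
  2+e+1 = 1 carry 1
  final carry 1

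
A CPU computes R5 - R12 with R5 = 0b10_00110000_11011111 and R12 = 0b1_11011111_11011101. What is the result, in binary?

Subtract column by column in base 2:
  1-1 → 0
  1-0 → 1
  1-1 → 0
  1-1 → 0
  1-1 → 0
  0-0 → 0
  1-1 → 0
  1-1 → 0
  0-1 → 1 (borrow)
  0-1-1 → 0 (borrow)
  0-1-1 → 0 (borrow)
  0-1-1 → 0 (borrow)
  1-1-1 → 1 (borrow)
  1-0-1 → 0
  0-1 → 1 (borrow)
  0-1-1 → 0 (borrow)
  0-1-1 → 0 (borrow)
  1-0-1 → 0

0b101000100000010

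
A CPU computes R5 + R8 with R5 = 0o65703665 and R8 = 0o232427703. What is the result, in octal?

0o320333570

Add column by column in base 8, right to left:
  5+3 = 0 carry 1
  6+0+1 = 7
  6+7 = 5 carry 1
  3+7+1 = 3 carry 1
  0+2+1 = 3
  7+4 = 3 carry 1
  5+2+1 = 0 carry 1
  6+3+1 = 2 carry 1
  0+2+1 = 3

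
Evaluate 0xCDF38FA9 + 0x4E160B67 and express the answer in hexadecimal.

0x11C099B10

Add column by column in base 16, right to left:
  9+7 = 0 carry 1
  A+6+1 = 1 carry 1
  F+B+1 = B carry 1
  8+0+1 = 9
  3+6 = 9
  F+1 = 0 carry 1
  D+E+1 = C carry 1
  C+4+1 = 1 carry 1
  final carry 1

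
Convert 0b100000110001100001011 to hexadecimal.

0x10630B

Group the bits into nibbles: 0001 0000 0110 0011 0000 1011 → 10630B.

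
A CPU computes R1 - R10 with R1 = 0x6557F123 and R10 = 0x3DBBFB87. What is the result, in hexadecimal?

0x279BF59C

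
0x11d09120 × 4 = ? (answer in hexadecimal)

Multiply each base-16 digit by 4, carrying:
  0×4 = 0 → write 0
  2×4 = 8 → write 8
  1×4 = 4 → write 4
  9×4 = 36 → write 4 carry 2
  0×4+2 = 2 → write 2
  d×4 = 52 → write 4 carry 3
  1×4+3 = 7 → write 7
  1×4 = 4 → write 4

0x47424480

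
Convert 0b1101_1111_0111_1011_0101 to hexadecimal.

Group the bits into nibbles: 1101 1111 0111 1011 0101 → DF7B5.

0xDF7B5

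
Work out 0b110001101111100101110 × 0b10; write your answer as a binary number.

Multiply each base-2 digit by 2, carrying:
  0×2 = 0 → write 0
  1×2 = 2 → write 0 carry 1
  1×2+1 = 3 → write 1 carry 1
  1×2+1 = 3 → write 1 carry 1
  0×2+1 = 1 → write 1
  1×2 = 2 → write 0 carry 1
  0×2+1 = 1 → write 1
  0×2 = 0 → write 0
  1×2 = 2 → write 0 carry 1
  1×2+1 = 3 → write 1 carry 1
  1×2+1 = 3 → write 1 carry 1
  1×2+1 = 3 → write 1 carry 1
  1×2+1 = 3 → write 1 carry 1
  0×2+1 = 1 → write 1
  1×2 = 2 → write 0 carry 1
  1×2+1 = 3 → write 1 carry 1
  0×2+1 = 1 → write 1
  0×2 = 0 → write 0
  0×2 = 0 → write 0
  1×2 = 2 → write 0 carry 1
  1×2+1 = 3 → write 1 carry 1
  remaining carry: 1

0b1100011011111001011100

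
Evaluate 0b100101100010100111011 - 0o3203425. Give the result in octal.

0b100101100010100111011 = 0o4542473 in octal.
Subtract column by column in base 8:
  3-5 → 6 (borrow)
  7-2-1 → 4
  4-4 → 0
  2-3 → 7 (borrow)
  4-0-1 → 3
  5-2 → 3
  4-3 → 1

0o1337046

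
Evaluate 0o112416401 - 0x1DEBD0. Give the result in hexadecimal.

0o112416401 = 0x12A1D01 in hexadecimal.
Subtract column by column in base 16:
  1-0 → 1
  0-D → 3 (borrow)
  D-B-1 → 1
  1-E → 3 (borrow)
  A-D-1 → C (borrow)
  2-1-1 → 0
  1-0 → 1

0x10C3131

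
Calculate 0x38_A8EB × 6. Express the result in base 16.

Multiply each base-16 digit by 6, carrying:
  B×6 = 66 → write 2 carry 4
  E×6+4 = 88 → write 8 carry 5
  8×6+5 = 53 → write 5 carry 3
  A×6+3 = 63 → write F carry 3
  8×6+3 = 51 → write 3 carry 3
  3×6+3 = 21 → write 5 carry 1
  remaining carry: 1

0x153F582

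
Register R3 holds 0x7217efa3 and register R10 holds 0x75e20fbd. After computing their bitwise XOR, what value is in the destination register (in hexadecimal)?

0x07f5e01e

XOR each hex digit independently (no carries):
  7^7=0, 2^5=7, 1^e=f, 7^2=5, e^0=e, f^f=0, a^b=1, 3^d=e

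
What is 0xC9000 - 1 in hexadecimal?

0xC8FFF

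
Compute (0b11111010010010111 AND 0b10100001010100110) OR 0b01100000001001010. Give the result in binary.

0b11100000011001110

0b11111010010010111 AND 0b10100001010100110 = 0b10100000010000110.
Then OR with 0b01100000001001010.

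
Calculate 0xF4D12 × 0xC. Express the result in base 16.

0xB79CD8

Multiply each base-16 digit by 12, carrying:
  2×12 = 24 → write 8 carry 1
  1×12+1 = 13 → write D
  D×12 = 156 → write C carry 9
  4×12+9 = 57 → write 9 carry 3
  F×12+3 = 183 → write 7 carry 11
  remaining carry: B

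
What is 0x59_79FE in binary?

0b10110010111100111111110

Expand each hex digit to 4 bits: 5=0101 9=1001 7=0111 9=1001 F=1111 E=1110.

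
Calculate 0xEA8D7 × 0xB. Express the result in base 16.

0xA1413D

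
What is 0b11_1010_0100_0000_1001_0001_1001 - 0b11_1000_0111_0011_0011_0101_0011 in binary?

Subtract column by column in base 2:
  1-1 → 0
  0-1 → 1 (borrow)
  0-0-1 → 1 (borrow)
  1-0-1 → 0
  1-1 → 0
  0-0 → 0
  0-1 → 1 (borrow)
  0-0-1 → 1 (borrow)
  1-1-1 → 1 (borrow)
  0-1-1 → 0 (borrow)
  0-0-1 → 1 (borrow)
  1-0-1 → 0
  0-1 → 1 (borrow)
  0-1-1 → 0 (borrow)
  0-0-1 → 1 (borrow)
  0-0-1 → 1 (borrow)
  0-1-1 → 0 (borrow)
  0-1-1 → 0 (borrow)
  1-1-1 → 1 (borrow)
  0-0-1 → 1 (borrow)
  0-0-1 → 1 (borrow)
  1-0-1 → 0
  0-0 → 0
  1-1 → 0
  1-1 → 0
  1-1 → 0

0b111001101010111000110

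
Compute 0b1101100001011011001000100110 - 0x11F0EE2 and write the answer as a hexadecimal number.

0xC66A344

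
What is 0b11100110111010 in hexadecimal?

0x39BA

Group the bits into nibbles: 0011 1001 1011 1010 → 39BA.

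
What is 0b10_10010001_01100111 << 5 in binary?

0b10100100010110011100000

Left shift by 5: append 5 zero bits.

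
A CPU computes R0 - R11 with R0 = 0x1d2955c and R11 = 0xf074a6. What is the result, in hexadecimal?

0xe220b6

Subtract column by column in base 16:
  c-6 → 6
  5-a → b (borrow)
  5-4-1 → 0
  9-7 → 2
  2-0 → 2
  d-f → e (borrow)
  1-0-1 → 0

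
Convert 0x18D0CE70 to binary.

0b11000110100001100111001110000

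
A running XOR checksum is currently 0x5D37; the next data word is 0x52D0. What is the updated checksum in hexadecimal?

XOR each hex digit independently (no carries):
  5^5=0, D^2=F, 3^D=E, 7^0=7

0x0FE7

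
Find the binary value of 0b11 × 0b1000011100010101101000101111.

0b11001010101000000111010001101

Multiply each base-2 digit by 3, carrying:
  1×3 = 3 → write 1 carry 1
  1×3+1 = 4 → write 0 carry 2
  1×3+2 = 5 → write 1 carry 2
  1×3+2 = 5 → write 1 carry 2
  0×3+2 = 2 → write 0 carry 1
  1×3+1 = 4 → write 0 carry 2
  0×3+2 = 2 → write 0 carry 1
  0×3+1 = 1 → write 1
  0×3 = 0 → write 0
  1×3 = 3 → write 1 carry 1
  0×3+1 = 1 → write 1
  1×3 = 3 → write 1 carry 1
  1×3+1 = 4 → write 0 carry 2
  0×3+2 = 2 → write 0 carry 1
  1×3+1 = 4 → write 0 carry 2
  0×3+2 = 2 → write 0 carry 1
  1×3+1 = 4 → write 0 carry 2
  0×3+2 = 2 → write 0 carry 1
  0×3+1 = 1 → write 1
  0×3 = 0 → write 0
  1×3 = 3 → write 1 carry 1
  1×3+1 = 4 → write 0 carry 2
  1×3+2 = 5 → write 1 carry 2
  0×3+2 = 2 → write 0 carry 1
  0×3+1 = 1 → write 1
  0×3 = 0 → write 0
  0×3 = 0 → write 0
  1×3 = 3 → write 1 carry 1
  remaining carry: 1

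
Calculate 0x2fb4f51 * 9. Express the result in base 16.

0x1ad5c9d9

Multiply each base-16 digit by 9, carrying:
  1×9 = 9 → write 9
  5×9 = 45 → write d carry 2
  f×9+2 = 137 → write 9 carry 8
  4×9+8 = 44 → write c carry 2
  b×9+2 = 101 → write 5 carry 6
  f×9+6 = 141 → write d carry 8
  2×9+8 = 26 → write a carry 1
  remaining carry: 1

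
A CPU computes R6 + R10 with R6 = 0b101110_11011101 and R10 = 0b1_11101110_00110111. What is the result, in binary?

0b100001110100010100

Add column by column in base 2, right to left:
  1+1 = 0 carry 1
  0+1+1 = 0 carry 1
  1+1+1 = 1 carry 1
  1+0+1 = 0 carry 1
  1+1+1 = 1 carry 1
  0+1+1 = 0 carry 1
  1+0+1 = 0 carry 1
  1+0+1 = 0 carry 1
  0+0+1 = 1
  1+1 = 0 carry 1
  1+1+1 = 1 carry 1
  1+1+1 = 1 carry 1
  0+0+1 = 1
  1+1 = 0 carry 1
  0+1+1 = 0 carry 1
  0+1+1 = 0 carry 1
  0+1+1 = 0 carry 1
  final carry 1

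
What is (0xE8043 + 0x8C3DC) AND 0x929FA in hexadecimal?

0x1001A

Add column by column in base 16, right to left:
  3+C = F
  4+D = 1 carry 1
  0+3+1 = 4
  8+C = 4 carry 1
  E+8+1 = 7 carry 1
  final carry 1
Sum = 0x17441F; now AND with 0x929FA:
  1&0=0, 7&9=1, 4&2=0, 4&9=0, 1&F=1, F&A=A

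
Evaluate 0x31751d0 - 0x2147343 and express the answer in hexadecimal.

0x102de8d

Subtract column by column in base 16:
  0-3 → d (borrow)
  d-4-1 → 8
  1-3 → e (borrow)
  5-7-1 → d (borrow)
  7-4-1 → 2
  1-1 → 0
  3-2 → 1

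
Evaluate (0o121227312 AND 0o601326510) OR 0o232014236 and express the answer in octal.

0o121227312 AND 0o601326510 = 0o001226110.
Then OR with 0o232014236.

0o233236336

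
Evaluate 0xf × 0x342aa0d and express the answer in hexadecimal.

0x30e7f6c3

Multiply each base-16 digit by 15, carrying:
  d×15 = 195 → write 3 carry 12
  0×15+12 = 12 → write c
  a×15 = 150 → write 6 carry 9
  a×15+9 = 159 → write f carry 9
  2×15+9 = 39 → write 7 carry 2
  4×15+2 = 62 → write e carry 3
  3×15+3 = 48 → write 0 carry 3
  remaining carry: 3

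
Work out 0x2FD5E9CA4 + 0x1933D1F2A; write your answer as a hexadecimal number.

0x4909BBBCE

Add column by column in base 16, right to left:
  4+A = E
  A+2 = C
  C+F = B carry 1
  9+1+1 = B
  E+D = B carry 1
  5+3+1 = 9
  D+3 = 0 carry 1
  F+9+1 = 9 carry 1
  2+1+1 = 4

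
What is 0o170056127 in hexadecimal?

0x1e05c57

Each octal digit is 3 bits: 1=001 7=111 0=000 0=000 5=101 6=110 1=001 2=010 7=111.
Group the bits into nibbles: 0001 1110 0000 0101 1100 0101 0111 → 1e05c57.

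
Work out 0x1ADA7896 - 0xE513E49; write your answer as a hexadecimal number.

0xC893A4D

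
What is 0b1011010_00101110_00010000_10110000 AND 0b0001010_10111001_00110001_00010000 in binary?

AND bit by bit (1 only where both bits are 1):
  1011010001011100001000010110000
& 0001010101110010011000100010000
= 0001010001010000001000000010000

0b0001010001010000001000000010000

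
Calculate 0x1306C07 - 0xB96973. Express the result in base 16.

Subtract column by column in base 16:
  7-3 → 4
  0-7 → 9 (borrow)
  C-9-1 → 2
  6-6 → 0
  0-9 → 7 (borrow)
  3-B-1 → 7 (borrow)
  1-0-1 → 0

0x770294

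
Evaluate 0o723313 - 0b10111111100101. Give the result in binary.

0o723313 = 0b111010011011001011 in binary.
Subtract column by column in base 2:
  1-1 → 0
  1-0 → 1
  0-1 → 1 (borrow)
  1-0-1 → 0
  0-0 → 0
  0-1 → 1 (borrow)
  1-1-1 → 1 (borrow)
  1-1-1 → 1 (borrow)
  0-1-1 → 0 (borrow)
  1-1-1 → 1 (borrow)
  1-1-1 → 1 (borrow)
  0-1-1 → 0 (borrow)
  0-0-1 → 1 (borrow)
  1-1-1 → 1 (borrow)
  0-0-1 → 1 (borrow)
  1-0-1 → 0
  1-0 → 1
  1-0 → 1

0b110111011011100110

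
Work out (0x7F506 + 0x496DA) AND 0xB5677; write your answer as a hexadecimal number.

Add column by column in base 16, right to left:
  6+A = 0 carry 1
  0+D+1 = E
  5+6 = B
  F+9 = 8 carry 1
  7+4+1 = C
Sum = 0xC8BE0; now AND with 0xB5677:
  C&B=8, 8&5=0, B&6=2, E&7=6, 0&7=0

0x80260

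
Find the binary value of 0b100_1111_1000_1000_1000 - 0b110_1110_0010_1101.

0b1001000101001011011

Subtract column by column in base 2:
  0-1 → 1 (borrow)
  0-0-1 → 1 (borrow)
  0-1-1 → 0 (borrow)
  1-1-1 → 1 (borrow)
  0-0-1 → 1 (borrow)
  0-1-1 → 0 (borrow)
  0-0-1 → 1 (borrow)
  1-0-1 → 0
  0-0 → 0
  0-1 → 1 (borrow)
  0-1-1 → 0 (borrow)
  1-1-1 → 1 (borrow)
  1-0-1 → 0
  1-1 → 0
  1-1 → 0
  1-0 → 1
  0-0 → 0
  0-0 → 0
  1-0 → 1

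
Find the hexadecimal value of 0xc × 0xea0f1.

Multiply each base-16 digit by 12, carrying:
  1×12 = 12 → write c
  f×12 = 180 → write 4 carry 11
  0×12+11 = 11 → write b
  a×12 = 120 → write 8 carry 7
  e×12+7 = 175 → write f carry 10
  remaining carry: a

0xaf8b4c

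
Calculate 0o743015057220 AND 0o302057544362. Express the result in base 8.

0o302015044220

AND each oct digit independently (no carries):
  7&3=3, 4&0=0, 3&2=2, 0&0=0, 1&5=1, 5&7=5, 0&5=0, 5&4=4, 7&4=4, 2&3=2, 2&6=2, 0&2=0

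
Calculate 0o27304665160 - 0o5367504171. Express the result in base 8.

0o21715160767

Subtract column by column in base 8:
  0-1 → 7 (borrow)
  6-7-1 → 6 (borrow)
  1-1-1 → 7 (borrow)
  5-4-1 → 0
  6-0 → 6
  6-5 → 1
  4-7 → 5 (borrow)
  0-6-1 → 1 (borrow)
  3-3-1 → 7 (borrow)
  7-5-1 → 1
  2-0 → 2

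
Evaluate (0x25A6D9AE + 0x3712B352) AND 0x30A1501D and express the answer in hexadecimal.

Add column by column in base 16, right to left:
  E+2 = 0 carry 1
  A+5+1 = 0 carry 1
  9+3+1 = D
  D+B = 8 carry 1
  6+2+1 = 9
  A+1 = B
  5+7 = C
  2+3 = 5
Sum = 0x5CB98D00; now AND with 0x30A1501D:
  5&3=1, C&0=0, B&A=A, 9&1=1, 8&5=0, D&0=0, 0&1=0, 0&D=0

0x10A10000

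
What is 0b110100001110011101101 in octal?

0o6416355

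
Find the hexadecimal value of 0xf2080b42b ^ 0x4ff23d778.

0xbdfa36353

XOR each hex digit independently (no carries):
  f^4=b, 2^f=d, 0^f=f, 8^2=a, 0^3=3, b^d=6, 4^7=3, 2^7=5, b^8=3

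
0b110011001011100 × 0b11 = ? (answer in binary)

Multiply each base-2 digit by 3, carrying:
  0×3 = 0 → write 0
  0×3 = 0 → write 0
  1×3 = 3 → write 1 carry 1
  1×3+1 = 4 → write 0 carry 2
  1×3+2 = 5 → write 1 carry 2
  0×3+2 = 2 → write 0 carry 1
  1×3+1 = 4 → write 0 carry 2
  0×3+2 = 2 → write 0 carry 1
  0×3+1 = 1 → write 1
  1×3 = 3 → write 1 carry 1
  1×3+1 = 4 → write 0 carry 2
  0×3+2 = 2 → write 0 carry 1
  0×3+1 = 1 → write 1
  1×3 = 3 → write 1 carry 1
  1×3+1 = 4 → write 0 carry 2
  remaining carry: 10

0b10011001100010100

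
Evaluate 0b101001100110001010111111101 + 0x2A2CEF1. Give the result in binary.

0x2A2CEF1 = 0b10101000101100111011110001 in binary.
Add column by column in base 2, right to left:
  1+1 = 0 carry 1
  0+0+1 = 1
  1+0 = 1
  1+0 = 1
  1+1 = 0 carry 1
  1+1+1 = 1 carry 1
  1+1+1 = 1 carry 1
  1+1+1 = 1 carry 1
  1+0+1 = 0 carry 1
  0+1+1 = 0 carry 1
  1+1+1 = 1 carry 1
  0+1+1 = 0 carry 1
  1+0+1 = 0 carry 1
  0+0+1 = 1
  0+1 = 1
  0+1 = 1
  1+0 = 1
  1+1 = 0 carry 1
  0+0+1 = 1
  0+0 = 0
  1+0 = 1
  1+1 = 0 carry 1
  0+0+1 = 1
  0+1 = 1
  1+0 = 1
  0+1 = 1
  1+0 = 1

0b111110101011110010011101110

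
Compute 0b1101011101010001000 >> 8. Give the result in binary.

Right shift by 8: drop the 8 least-significant bits.

0b11010111010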